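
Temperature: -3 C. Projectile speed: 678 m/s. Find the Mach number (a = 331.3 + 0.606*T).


a = 331.3 + 0.606*(-3) = 329.482 m/s
M = v/a = 678/329.482 = 2.058

2.058


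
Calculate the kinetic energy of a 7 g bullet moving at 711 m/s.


E = 0.5*m*v^2 = 0.5*0.007*711^2 = 1769 J

1769 J


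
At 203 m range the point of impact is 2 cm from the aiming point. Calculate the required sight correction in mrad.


1 mrad subtends 1 cm per 10 m of range, so adj = error_cm / (dist_m / 10) = 2 / (203/10) = 0.09852 mrad

0.09852 mrad


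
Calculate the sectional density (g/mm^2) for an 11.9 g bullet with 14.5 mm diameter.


SD = m/d^2 = 11.9/14.5^2 = 0.0566 g/mm^2

0.0566 g/mm^2


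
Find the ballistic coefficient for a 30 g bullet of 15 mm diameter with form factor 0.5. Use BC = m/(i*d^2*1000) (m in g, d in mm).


BC = m/(i*d^2*1000) = 30/(0.5 * 15^2 * 1000) = 0.0002667

0.0002667


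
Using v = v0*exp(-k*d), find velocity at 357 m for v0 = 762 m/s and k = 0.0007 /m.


v = v0*exp(-k*d) = 762*exp(-0.0007*357) = 593.5 m/s

593.5 m/s


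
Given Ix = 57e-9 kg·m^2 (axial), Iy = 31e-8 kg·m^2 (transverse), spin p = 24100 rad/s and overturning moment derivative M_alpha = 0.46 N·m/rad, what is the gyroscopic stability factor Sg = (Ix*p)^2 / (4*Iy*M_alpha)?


Sg = Ix^2 * p^2 / (4 * Iy * M_alpha) = (57e-9)^2 * 24100^2 / (4 * 31e-8 * 0.46) = 3.308

3.308


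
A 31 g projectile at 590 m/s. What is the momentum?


p = m*v = 0.031*590 = 18.29 kg·m/s

18.29 kg·m/s


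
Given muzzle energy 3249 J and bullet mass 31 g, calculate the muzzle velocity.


v = sqrt(2*E/m) = sqrt(2*3249/0.031) = 457.8 m/s

457.8 m/s


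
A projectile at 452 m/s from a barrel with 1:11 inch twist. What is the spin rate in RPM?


twist_m = 11*0.0254 = 0.2794 m
spin = v/twist = 452/0.2794 = 1617.752 rev/s
RPM = spin*60 = 1617.752*60 ≈ 97065 RPM

97065 RPM


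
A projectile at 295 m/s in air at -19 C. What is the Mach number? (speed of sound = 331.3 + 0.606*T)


a = 331.3 + 0.606*(-19) = 319.786 m/s
M = v/a = 295/319.786 = 0.9225

0.9225


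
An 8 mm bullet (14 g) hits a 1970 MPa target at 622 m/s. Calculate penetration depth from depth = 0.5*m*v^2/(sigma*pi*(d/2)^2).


A = pi*(d/2)^2 = pi*(8/2)^2 = 50.2655 mm^2
E = 0.5*m*v^2 = 0.5*0.014*622^2 = 2708.19 J
depth = E/(sigma*A) = 2708.19 J / (1970 MPa * 50.2655 mm^2) = 2708.19/(1970 * 50.2655) m = 0.0273491 m ≈ 27.35 mm

27.35 mm


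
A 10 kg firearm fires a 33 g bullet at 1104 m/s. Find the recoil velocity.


v_recoil = m_p * v_p / m_gun = 0.033 * 1104 / 10 = 3.643 m/s

3.643 m/s


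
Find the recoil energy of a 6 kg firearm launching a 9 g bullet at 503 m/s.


v_r = m_p*v_p/m_gun = 0.009*503/6 = 0.7545 m/s, E_r = 0.5*m_gun*v_r^2 = 0.5*6*0.7545^2 = 1.708 J

1.708 J


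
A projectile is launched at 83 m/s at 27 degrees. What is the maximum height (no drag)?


H = (v0*sin(theta))^2 / (2g) = (83*sin(27°))^2 / (2*9.81) = 72.37 m

72.37 m


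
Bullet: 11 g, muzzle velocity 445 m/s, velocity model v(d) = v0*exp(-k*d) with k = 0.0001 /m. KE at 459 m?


v = v0*exp(-k*d) = 445*exp(-0.0001*459) = 425.036 m/s
E = 0.5*m*v^2 = 0.5*0.011*425.036^2 = 993.6 J

993.6 J


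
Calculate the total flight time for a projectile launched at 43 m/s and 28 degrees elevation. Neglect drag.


T = 2*v0*sin(theta)/g = 2*43*sin(28°)/9.81 = 4.116 s

4.116 s


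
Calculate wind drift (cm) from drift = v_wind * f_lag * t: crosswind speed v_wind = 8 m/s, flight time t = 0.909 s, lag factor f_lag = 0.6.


drift = v_wind * lag * t = 8 * 0.6 * 0.909 = 4.3632 m ≈ 436.3 cm

436.3 cm


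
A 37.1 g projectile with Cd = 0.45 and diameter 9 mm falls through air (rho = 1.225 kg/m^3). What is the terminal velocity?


A = pi*(d/2)^2 = pi*(9/2000)^2 = 6.36173e-05 m^2
vt = sqrt(2mg/(Cd*rho*A)) = sqrt(2*0.0371*9.81/(0.45 * 1.225 * 6.36173e-05)) = 144.1 m/s

144.1 m/s


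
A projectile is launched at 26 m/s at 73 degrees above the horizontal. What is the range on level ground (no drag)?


R = v0^2 * sin(2*theta) / g = 26^2 * sin(2*73°) / 9.81 = 38.53 m

38.53 m


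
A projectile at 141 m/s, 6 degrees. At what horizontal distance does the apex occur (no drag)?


R = v0^2*sin(2*theta)/g = 141^2*sin(2*6°)/9.81 = 421.355 m
apex_dist = R/2 = 421.355/2 = 210.7 m

210.7 m


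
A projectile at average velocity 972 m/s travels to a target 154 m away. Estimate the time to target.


t = d/v = 154/972 = 0.1584 s

0.1584 s


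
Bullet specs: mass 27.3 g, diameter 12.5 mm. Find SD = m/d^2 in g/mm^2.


SD = m/d^2 = 27.3/12.5^2 = 0.1747 g/mm^2

0.1747 g/mm^2


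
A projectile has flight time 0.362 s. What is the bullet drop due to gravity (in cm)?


drop = 0.5*g*t^2 = 0.5*9.81*0.362^2 = 0.642771 m ≈ 64.28 cm

64.28 cm


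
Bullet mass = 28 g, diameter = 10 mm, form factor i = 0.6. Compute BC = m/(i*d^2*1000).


BC = m/(i*d^2*1000) = 28/(0.6 * 10^2 * 1000) = 0.0004667

0.0004667


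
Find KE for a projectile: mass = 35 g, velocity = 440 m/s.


E = 0.5*m*v^2 = 0.5*0.035*440^2 = 3388 J

3388 J


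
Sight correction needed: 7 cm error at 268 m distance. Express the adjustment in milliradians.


1 mrad subtends 1 cm per 10 m of range, so adj = error_cm / (dist_m / 10) = 7 / (268/10) = 0.2612 mrad

0.2612 mrad


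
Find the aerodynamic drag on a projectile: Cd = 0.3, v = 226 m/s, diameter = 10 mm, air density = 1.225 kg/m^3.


A = pi*(d/2)^2 = pi*(10/2000)^2 = 7.85398e-05 m^2
Fd = 0.5*Cd*rho*A*v^2 = 0.5*0.3*1.225*7.85398e-05*226^2 = 0.7371 N

0.7371 N


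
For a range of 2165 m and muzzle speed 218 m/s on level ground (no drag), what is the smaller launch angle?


sin(2*theta) = R*g/v0^2 = 2165*9.81/218^2 = 0.446904, theta = arcsin(0.446904)/2 = 13.27°

13.27 degrees


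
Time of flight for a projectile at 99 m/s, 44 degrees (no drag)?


T = 2*v0*sin(theta)/g = 2*99*sin(44°)/9.81 = 14.02 s

14.02 s


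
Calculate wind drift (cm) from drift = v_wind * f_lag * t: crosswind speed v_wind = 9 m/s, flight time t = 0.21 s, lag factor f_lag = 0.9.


drift = v_wind * lag * t = 9 * 0.9 * 0.21 = 1.701 m ≈ 170.1 cm

170.1 cm


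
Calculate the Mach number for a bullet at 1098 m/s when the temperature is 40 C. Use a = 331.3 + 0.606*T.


a = 331.3 + 0.606*(40) = 355.54 m/s
M = v/a = 1098/355.54 = 3.088

3.088


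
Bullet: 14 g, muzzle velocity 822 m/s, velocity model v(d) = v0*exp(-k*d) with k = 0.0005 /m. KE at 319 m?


v = v0*exp(-k*d) = 822*exp(-0.0005*319) = 700.813 m/s
E = 0.5*m*v^2 = 0.5*0.014*700.813^2 = 3438 J

3438 J


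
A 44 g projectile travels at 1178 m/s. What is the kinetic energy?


E = 0.5*m*v^2 = 0.5*0.044*1178^2 = 30529 J

30529 J


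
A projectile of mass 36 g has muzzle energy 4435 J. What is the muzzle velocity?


v = sqrt(2*E/m) = sqrt(2*4435/0.036) = 496.4 m/s

496.4 m/s


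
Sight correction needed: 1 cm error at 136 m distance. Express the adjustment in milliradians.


1 mrad subtends 1 cm per 10 m of range, so adj = error_cm / (dist_m / 10) = 1 / (136/10) = 0.07353 mrad

0.07353 mrad


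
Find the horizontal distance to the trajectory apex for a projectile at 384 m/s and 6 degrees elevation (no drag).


R = v0^2*sin(2*theta)/g = 384^2*sin(2*6°)/9.81 = 3125.16 m
apex_dist = R/2 = 3125.16/2 = 1563 m

1563 m


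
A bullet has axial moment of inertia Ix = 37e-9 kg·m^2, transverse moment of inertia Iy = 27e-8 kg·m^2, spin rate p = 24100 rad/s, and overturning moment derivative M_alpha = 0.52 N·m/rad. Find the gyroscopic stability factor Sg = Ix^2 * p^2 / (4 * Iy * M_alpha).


Sg = Ix^2 * p^2 / (4 * Iy * M_alpha) = (37e-9)^2 * 24100^2 / (4 * 27e-8 * 0.52) = 1.416

1.416


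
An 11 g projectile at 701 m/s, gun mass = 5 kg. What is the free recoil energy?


v_r = m_p*v_p/m_gun = 0.011*701/5 = 1.5422 m/s, E_r = 0.5*m_gun*v_r^2 = 0.5*5*1.5422^2 = 5.946 J

5.946 J


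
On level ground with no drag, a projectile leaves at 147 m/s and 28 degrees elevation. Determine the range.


R = v0^2 * sin(2*theta) / g = 147^2 * sin(2*28°) / 9.81 = 1826 m

1826 m


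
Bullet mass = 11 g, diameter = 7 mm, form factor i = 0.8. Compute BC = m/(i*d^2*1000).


BC = m/(i*d^2*1000) = 11/(0.8 * 7^2 * 1000) = 0.0002806

0.0002806


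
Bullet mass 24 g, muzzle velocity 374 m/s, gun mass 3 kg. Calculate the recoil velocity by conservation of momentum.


v_recoil = m_p * v_p / m_gun = 0.024 * 374 / 3 = 2.992 m/s

2.992 m/s


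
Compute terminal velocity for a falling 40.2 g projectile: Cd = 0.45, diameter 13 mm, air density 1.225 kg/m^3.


A = pi*(d/2)^2 = pi*(13/2000)^2 = 1.32732e-04 m^2
vt = sqrt(2mg/(Cd*rho*A)) = sqrt(2*0.0402*9.81/(0.45 * 1.225 * 1.32732e-04)) = 103.8 m/s

103.8 m/s


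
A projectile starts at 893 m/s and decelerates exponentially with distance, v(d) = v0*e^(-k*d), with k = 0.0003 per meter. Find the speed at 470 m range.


v = v0*exp(-k*d) = 893*exp(-0.0003*470) = 775.6 m/s

775.6 m/s


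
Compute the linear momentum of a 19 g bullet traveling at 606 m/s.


p = m*v = 0.019*606 = 11.51 kg·m/s

11.51 kg·m/s


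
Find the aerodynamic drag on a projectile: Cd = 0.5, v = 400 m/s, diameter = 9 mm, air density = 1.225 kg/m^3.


A = pi*(d/2)^2 = pi*(9/2000)^2 = 6.36173e-05 m^2
Fd = 0.5*Cd*rho*A*v^2 = 0.5*0.5*1.225*6.36173e-05*400^2 = 3.117 N

3.117 N


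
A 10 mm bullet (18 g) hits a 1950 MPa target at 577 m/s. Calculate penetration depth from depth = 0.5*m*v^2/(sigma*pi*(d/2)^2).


A = pi*(d/2)^2 = pi*(10/2)^2 = 78.5398 mm^2
E = 0.5*m*v^2 = 0.5*0.018*577^2 = 2996.36 J
depth = E/(sigma*A) = 2996.36 J / (1950 MPa * 78.5398 mm^2) = 2996.36/(1950 * 78.5398) m = 0.0195645 m ≈ 19.56 mm

19.56 mm


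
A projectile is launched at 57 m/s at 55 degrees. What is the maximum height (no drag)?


H = (v0*sin(theta))^2 / (2g) = (57*sin(55°))^2 / (2*9.81) = 111.1 m

111.1 m


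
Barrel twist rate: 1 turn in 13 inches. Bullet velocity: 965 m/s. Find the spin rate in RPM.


twist_m = 13*0.0254 = 0.3302 m
spin = v/twist = 965/0.3302 = 2922.471 rev/s
RPM = spin*60 = 2922.471*60 ≈ 175348 RPM

175348 RPM


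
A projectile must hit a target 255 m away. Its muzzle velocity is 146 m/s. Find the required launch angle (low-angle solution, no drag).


sin(2*theta) = R*g/v0^2 = 255*9.81/146^2 = 0.117356, theta = arcsin(0.117356)/2 = 3.37°

3.37 degrees


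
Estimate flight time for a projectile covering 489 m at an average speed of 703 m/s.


t = d/v = 489/703 = 0.6956 s

0.6956 s


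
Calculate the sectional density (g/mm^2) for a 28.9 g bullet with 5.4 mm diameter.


SD = m/d^2 = 28.9/5.4^2 = 0.9911 g/mm^2

0.9911 g/mm^2


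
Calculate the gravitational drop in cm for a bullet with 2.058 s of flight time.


drop = 0.5*g*t^2 = 0.5*9.81*2.058^2 = 20.7745 m ≈ 2077 cm

2077 cm


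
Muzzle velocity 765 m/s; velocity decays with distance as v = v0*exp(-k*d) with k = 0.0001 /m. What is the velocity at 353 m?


v = v0*exp(-k*d) = 765*exp(-0.0001*353) = 738.5 m/s

738.5 m/s


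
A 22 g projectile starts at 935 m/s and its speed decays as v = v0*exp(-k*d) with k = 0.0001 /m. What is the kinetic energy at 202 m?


v = v0*exp(-k*d) = 935*exp(-0.0001*202) = 916.302 m/s
E = 0.5*m*v^2 = 0.5*0.022*916.302^2 = 9236 J

9236 J


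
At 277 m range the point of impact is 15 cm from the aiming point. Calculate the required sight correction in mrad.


1 mrad subtends 1 cm per 10 m of range, so adj = error_cm / (dist_m / 10) = 15 / (277/10) = 0.5415 mrad

0.5415 mrad


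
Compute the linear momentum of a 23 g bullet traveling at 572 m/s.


p = m*v = 0.023*572 = 13.16 kg·m/s

13.16 kg·m/s


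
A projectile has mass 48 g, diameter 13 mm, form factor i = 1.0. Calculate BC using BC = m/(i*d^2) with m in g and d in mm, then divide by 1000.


BC = m/(i*d^2*1000) = 48/(1.0 * 13^2 * 1000) = 0.000284

0.000284


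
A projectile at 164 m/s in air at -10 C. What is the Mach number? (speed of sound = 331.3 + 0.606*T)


a = 331.3 + 0.606*(-10) = 325.24 m/s
M = v/a = 164/325.24 = 0.5042

0.5042


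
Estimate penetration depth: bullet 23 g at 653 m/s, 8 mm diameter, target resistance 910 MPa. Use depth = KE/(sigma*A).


A = pi*(d/2)^2 = pi*(8/2)^2 = 50.2655 mm^2
E = 0.5*m*v^2 = 0.5*0.023*653^2 = 4903.7 J
depth = E/(sigma*A) = 4903.7 J / (910 MPa * 50.2655 mm^2) = 4903.7/(910 * 50.2655) m = 0.107204 m ≈ 107.2 mm

107.2 mm


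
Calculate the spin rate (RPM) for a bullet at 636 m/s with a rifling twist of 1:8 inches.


twist_m = 8*0.0254 = 0.2032 m
spin = v/twist = 636/0.2032 = 3129.921 rev/s
RPM = spin*60 = 3129.921*60 ≈ 187795 RPM

187795 RPM


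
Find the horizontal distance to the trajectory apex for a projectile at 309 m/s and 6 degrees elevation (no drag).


R = v0^2*sin(2*theta)/g = 309^2*sin(2*6°)/9.81 = 2023.61 m
apex_dist = R/2 = 2023.61/2 = 1012 m

1012 m


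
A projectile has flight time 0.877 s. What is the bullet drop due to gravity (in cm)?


drop = 0.5*g*t^2 = 0.5*9.81*0.877^2 = 3.77258 m ≈ 377.3 cm

377.3 cm


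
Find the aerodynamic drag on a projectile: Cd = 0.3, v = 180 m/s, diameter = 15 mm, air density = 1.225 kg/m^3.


A = pi*(d/2)^2 = pi*(15/2000)^2 = 1.76715e-04 m^2
Fd = 0.5*Cd*rho*A*v^2 = 0.5*0.3*1.225*1.76715e-04*180^2 = 1.052 N

1.052 N


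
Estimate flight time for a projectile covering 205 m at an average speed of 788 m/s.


t = d/v = 205/788 = 0.2602 s

0.2602 s


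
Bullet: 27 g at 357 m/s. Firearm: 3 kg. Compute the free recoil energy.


v_r = m_p*v_p/m_gun = 0.027*357/3 = 3.213 m/s, E_r = 0.5*m_gun*v_r^2 = 0.5*3*3.213^2 = 15.49 J

15.49 J


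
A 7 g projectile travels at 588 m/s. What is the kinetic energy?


E = 0.5*m*v^2 = 0.5*0.007*588^2 = 1210 J

1210 J


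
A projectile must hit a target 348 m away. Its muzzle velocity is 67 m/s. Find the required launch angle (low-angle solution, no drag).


sin(2*theta) = R*g/v0^2 = 348*9.81/67^2 = 0.760499, theta = arcsin(0.760499)/2 = 24.75°

24.75 degrees


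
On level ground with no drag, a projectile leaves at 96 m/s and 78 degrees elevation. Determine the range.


R = v0^2 * sin(2*theta) / g = 96^2 * sin(2*78°) / 9.81 = 382.1 m

382.1 m


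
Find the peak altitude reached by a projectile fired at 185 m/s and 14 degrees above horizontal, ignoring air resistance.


H = (v0*sin(theta))^2 / (2g) = (185*sin(14°))^2 / (2*9.81) = 102.1 m

102.1 m


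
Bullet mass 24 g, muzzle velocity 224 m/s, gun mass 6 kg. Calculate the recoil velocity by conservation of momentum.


v_recoil = m_p * v_p / m_gun = 0.024 * 224 / 6 = 0.896 m/s

0.896 m/s


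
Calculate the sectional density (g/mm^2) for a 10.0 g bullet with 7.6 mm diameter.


SD = m/d^2 = 10.0/7.6^2 = 0.1731 g/mm^2

0.1731 g/mm^2


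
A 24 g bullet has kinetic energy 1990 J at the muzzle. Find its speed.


v = sqrt(2*E/m) = sqrt(2*1990/0.024) = 407.2 m/s

407.2 m/s


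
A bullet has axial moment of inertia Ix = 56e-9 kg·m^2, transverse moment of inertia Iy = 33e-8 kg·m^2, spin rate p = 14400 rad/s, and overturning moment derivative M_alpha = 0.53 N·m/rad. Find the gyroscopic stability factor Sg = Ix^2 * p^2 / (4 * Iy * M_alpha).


Sg = Ix^2 * p^2 / (4 * Iy * M_alpha) = (56e-9)^2 * 14400^2 / (4 * 33e-8 * 0.53) = 0.9295

0.9295


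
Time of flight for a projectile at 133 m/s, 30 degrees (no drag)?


T = 2*v0*sin(theta)/g = 2*133*sin(30°)/9.81 = 13.56 s

13.56 s


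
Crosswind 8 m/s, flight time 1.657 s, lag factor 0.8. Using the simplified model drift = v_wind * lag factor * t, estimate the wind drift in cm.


drift = v_wind * lag * t = 8 * 0.8 * 1.657 = 10.6048 m ≈ 1060 cm

1060 cm


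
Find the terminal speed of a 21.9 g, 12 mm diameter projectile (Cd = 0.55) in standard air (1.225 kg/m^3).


A = pi*(d/2)^2 = pi*(12/2000)^2 = 1.13097e-04 m^2
vt = sqrt(2mg/(Cd*rho*A)) = sqrt(2*0.0219*9.81/(0.55 * 1.225 * 1.13097e-04)) = 75.09 m/s

75.09 m/s


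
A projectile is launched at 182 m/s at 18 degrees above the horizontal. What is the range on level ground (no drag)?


R = v0^2 * sin(2*theta) / g = 182^2 * sin(2*18°) / 9.81 = 1985 m

1985 m


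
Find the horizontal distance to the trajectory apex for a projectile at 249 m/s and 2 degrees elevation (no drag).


R = v0^2*sin(2*theta)/g = 249^2*sin(2*2°)/9.81 = 440.874 m
apex_dist = R/2 = 440.874/2 = 220.4 m

220.4 m


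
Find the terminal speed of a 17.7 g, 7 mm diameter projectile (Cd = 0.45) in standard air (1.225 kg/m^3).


A = pi*(d/2)^2 = pi*(7/2000)^2 = 3.84845e-05 m^2
vt = sqrt(2mg/(Cd*rho*A)) = sqrt(2*0.0177*9.81/(0.45 * 1.225 * 3.84845e-05)) = 127.9 m/s

127.9 m/s


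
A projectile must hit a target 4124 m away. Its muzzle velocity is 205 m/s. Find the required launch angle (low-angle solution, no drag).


sin(2*theta) = R*g/v0^2 = 4124*9.81/205^2 = 0.962676, theta = arcsin(0.962676)/2 = 37.15°

37.15 degrees


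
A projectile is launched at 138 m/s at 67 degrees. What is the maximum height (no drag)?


H = (v0*sin(theta))^2 / (2g) = (138*sin(67°))^2 / (2*9.81) = 822.5 m

822.5 m


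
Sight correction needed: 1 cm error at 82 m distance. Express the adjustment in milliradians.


1 mrad subtends 1 cm per 10 m of range, so adj = error_cm / (dist_m / 10) = 1 / (82/10) = 0.122 mrad

0.122 mrad


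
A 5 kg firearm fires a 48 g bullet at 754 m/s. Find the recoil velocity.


v_recoil = m_p * v_p / m_gun = 0.048 * 754 / 5 = 7.238 m/s

7.238 m/s


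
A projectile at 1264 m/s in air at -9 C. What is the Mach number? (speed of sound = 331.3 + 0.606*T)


a = 331.3 + 0.606*(-9) = 325.846 m/s
M = v/a = 1264/325.846 = 3.879

3.879


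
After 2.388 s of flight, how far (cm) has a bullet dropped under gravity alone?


drop = 0.5*g*t^2 = 0.5*9.81*2.388^2 = 27.971 m ≈ 2797 cm

2797 cm


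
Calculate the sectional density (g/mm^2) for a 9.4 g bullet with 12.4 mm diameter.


SD = m/d^2 = 9.4/12.4^2 = 0.06113 g/mm^2

0.06113 g/mm^2


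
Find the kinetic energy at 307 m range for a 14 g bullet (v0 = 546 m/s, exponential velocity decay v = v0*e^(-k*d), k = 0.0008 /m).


v = v0*exp(-k*d) = 546*exp(-0.0008*307) = 427.1 m/s
E = 0.5*m*v^2 = 0.5*0.014*427.1^2 = 1277 J

1277 J


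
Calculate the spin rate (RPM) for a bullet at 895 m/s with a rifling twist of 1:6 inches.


twist_m = 6*0.0254 = 0.1524 m
spin = v/twist = 895/0.1524 = 5872.703 rev/s
RPM = spin*60 = 5872.703*60 ≈ 352362 RPM

352362 RPM


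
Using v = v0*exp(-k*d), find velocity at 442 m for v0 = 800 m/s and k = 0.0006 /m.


v = v0*exp(-k*d) = 800*exp(-0.0006*442) = 613.6 m/s

613.6 m/s


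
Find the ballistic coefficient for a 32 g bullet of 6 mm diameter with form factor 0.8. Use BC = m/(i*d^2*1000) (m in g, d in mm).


BC = m/(i*d^2*1000) = 32/(0.8 * 6^2 * 1000) = 0.001111

0.001111


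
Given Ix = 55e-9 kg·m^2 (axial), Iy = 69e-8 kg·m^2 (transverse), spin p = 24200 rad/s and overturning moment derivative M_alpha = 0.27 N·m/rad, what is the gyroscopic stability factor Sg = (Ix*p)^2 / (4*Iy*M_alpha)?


Sg = Ix^2 * p^2 / (4 * Iy * M_alpha) = (55e-9)^2 * 24200^2 / (4 * 69e-8 * 0.27) = 2.377

2.377


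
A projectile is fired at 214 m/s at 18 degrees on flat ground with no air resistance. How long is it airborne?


T = 2*v0*sin(theta)/g = 2*214*sin(18°)/9.81 = 13.48 s

13.48 s


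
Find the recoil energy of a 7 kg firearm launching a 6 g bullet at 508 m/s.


v_r = m_p*v_p/m_gun = 0.006*508/7 = 0.435429 m/s, E_r = 0.5*m_gun*v_r^2 = 0.5*7*0.435429^2 = 0.6636 J

0.6636 J


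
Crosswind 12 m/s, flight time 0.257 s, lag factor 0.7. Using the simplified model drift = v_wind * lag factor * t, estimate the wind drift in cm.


drift = v_wind * lag * t = 12 * 0.7 * 0.257 = 2.1588 m ≈ 215.9 cm

215.9 cm


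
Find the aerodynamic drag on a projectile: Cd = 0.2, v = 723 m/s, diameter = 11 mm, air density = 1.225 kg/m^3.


A = pi*(d/2)^2 = pi*(11/2000)^2 = 9.50332e-05 m^2
Fd = 0.5*Cd*rho*A*v^2 = 0.5*0.2*1.225*9.50332e-05*723^2 = 6.085 N

6.085 N


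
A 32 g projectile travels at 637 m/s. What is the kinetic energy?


E = 0.5*m*v^2 = 0.5*0.032*637^2 = 6492 J

6492 J


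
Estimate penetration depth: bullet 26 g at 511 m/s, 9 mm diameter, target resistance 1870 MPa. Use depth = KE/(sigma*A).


A = pi*(d/2)^2 = pi*(9/2)^2 = 63.6173 mm^2
E = 0.5*m*v^2 = 0.5*0.026*511^2 = 3394.57 J
depth = E/(sigma*A) = 3394.57 J / (1870 MPa * 63.6173 mm^2) = 3394.57/(1870 * 63.6173) m = 0.0285344 m ≈ 28.53 mm

28.53 mm


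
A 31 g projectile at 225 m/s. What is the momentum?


p = m*v = 0.031*225 = 6.975 kg·m/s

6.975 kg·m/s


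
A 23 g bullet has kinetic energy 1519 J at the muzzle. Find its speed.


v = sqrt(2*E/m) = sqrt(2*1519/0.023) = 363.4 m/s

363.4 m/s


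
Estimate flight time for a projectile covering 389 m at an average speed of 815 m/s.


t = d/v = 389/815 = 0.4773 s

0.4773 s


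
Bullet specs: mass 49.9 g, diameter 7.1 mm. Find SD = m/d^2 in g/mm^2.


SD = m/d^2 = 49.9/7.1^2 = 0.9899 g/mm^2

0.9899 g/mm^2


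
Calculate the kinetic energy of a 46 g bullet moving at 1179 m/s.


E = 0.5*m*v^2 = 0.5*0.046*1179^2 = 31971 J

31971 J


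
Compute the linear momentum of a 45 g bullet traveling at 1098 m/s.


p = m*v = 0.045*1098 = 49.41 kg·m/s

49.41 kg·m/s


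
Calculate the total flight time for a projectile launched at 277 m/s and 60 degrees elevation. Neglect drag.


T = 2*v0*sin(theta)/g = 2*277*sin(60°)/9.81 = 48.91 s

48.91 s


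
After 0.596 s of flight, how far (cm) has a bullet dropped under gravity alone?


drop = 0.5*g*t^2 = 0.5*9.81*0.596^2 = 1.74233 m ≈ 174.2 cm

174.2 cm


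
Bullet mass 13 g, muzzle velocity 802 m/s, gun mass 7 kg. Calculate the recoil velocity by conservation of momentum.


v_recoil = m_p * v_p / m_gun = 0.013 * 802 / 7 = 1.489 m/s

1.489 m/s


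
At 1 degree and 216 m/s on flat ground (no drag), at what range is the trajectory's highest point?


R = v0^2*sin(2*theta)/g = 216^2*sin(2*1°)/9.81 = 165.981 m
apex_dist = R/2 = 165.981/2 = 82.99 m

82.99 m


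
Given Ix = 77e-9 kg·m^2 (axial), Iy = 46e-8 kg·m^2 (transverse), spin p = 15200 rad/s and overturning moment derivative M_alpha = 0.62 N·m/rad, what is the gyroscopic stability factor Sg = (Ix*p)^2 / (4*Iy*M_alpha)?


Sg = Ix^2 * p^2 / (4 * Iy * M_alpha) = (77e-9)^2 * 15200^2 / (4 * 46e-8 * 0.62) = 1.201

1.201


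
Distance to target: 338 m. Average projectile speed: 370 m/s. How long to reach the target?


t = d/v = 338/370 = 0.9135 s

0.9135 s


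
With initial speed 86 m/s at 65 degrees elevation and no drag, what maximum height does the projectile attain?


H = (v0*sin(theta))^2 / (2g) = (86*sin(65°))^2 / (2*9.81) = 309.6 m

309.6 m


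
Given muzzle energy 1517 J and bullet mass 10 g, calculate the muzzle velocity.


v = sqrt(2*E/m) = sqrt(2*1517/0.01) = 550.8 m/s

550.8 m/s


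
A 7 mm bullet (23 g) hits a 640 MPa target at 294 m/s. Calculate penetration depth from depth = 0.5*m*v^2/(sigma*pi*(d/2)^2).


A = pi*(d/2)^2 = pi*(7/2)^2 = 38.4845 mm^2
E = 0.5*m*v^2 = 0.5*0.023*294^2 = 994.014 J
depth = E/(sigma*A) = 994.014 J / (640 MPa * 38.4845 mm^2) = 994.014/(640 * 38.4845) m = 0.0403577 m ≈ 40.36 mm

40.36 mm


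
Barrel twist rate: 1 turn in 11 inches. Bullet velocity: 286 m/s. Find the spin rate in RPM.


twist_m = 11*0.0254 = 0.2794 m
spin = v/twist = 286/0.2794 = 1023.622 rev/s
RPM = spin*60 = 1023.622*60 ≈ 61417 RPM

61417 RPM


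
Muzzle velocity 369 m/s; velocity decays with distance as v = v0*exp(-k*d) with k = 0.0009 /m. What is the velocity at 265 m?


v = v0*exp(-k*d) = 369*exp(-0.0009*265) = 290.7 m/s

290.7 m/s


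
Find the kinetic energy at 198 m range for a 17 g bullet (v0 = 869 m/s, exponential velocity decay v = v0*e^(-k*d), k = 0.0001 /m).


v = v0*exp(-k*d) = 869*exp(-0.0001*198) = 851.963 m/s
E = 0.5*m*v^2 = 0.5*0.017*851.963^2 = 6170 J

6170 J


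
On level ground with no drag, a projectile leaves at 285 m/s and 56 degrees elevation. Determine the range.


R = v0^2 * sin(2*theta) / g = 285^2 * sin(2*56°) / 9.81 = 7677 m

7677 m


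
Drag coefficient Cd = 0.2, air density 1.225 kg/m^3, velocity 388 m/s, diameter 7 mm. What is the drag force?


A = pi*(d/2)^2 = pi*(7/2000)^2 = 3.84845e-05 m^2
Fd = 0.5*Cd*rho*A*v^2 = 0.5*0.2*1.225*3.84845e-05*388^2 = 0.7097 N

0.7097 N


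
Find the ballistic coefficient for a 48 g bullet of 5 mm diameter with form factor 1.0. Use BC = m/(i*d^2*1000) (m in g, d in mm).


BC = m/(i*d^2*1000) = 48/(1.0 * 5^2 * 1000) = 0.00192

0.00192


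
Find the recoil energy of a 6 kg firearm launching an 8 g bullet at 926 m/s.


v_r = m_p*v_p/m_gun = 0.008*926/6 = 1.23467 m/s, E_r = 0.5*m_gun*v_r^2 = 0.5*6*1.23467^2 = 4.573 J

4.573 J


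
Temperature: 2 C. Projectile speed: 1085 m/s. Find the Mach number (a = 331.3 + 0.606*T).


a = 331.3 + 0.606*(2) = 332.512 m/s
M = v/a = 1085/332.512 = 3.263

3.263


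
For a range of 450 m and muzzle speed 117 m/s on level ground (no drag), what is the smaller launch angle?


sin(2*theta) = R*g/v0^2 = 450*9.81/117^2 = 0.322485, theta = arcsin(0.322485)/2 = 9.407°

9.407 degrees


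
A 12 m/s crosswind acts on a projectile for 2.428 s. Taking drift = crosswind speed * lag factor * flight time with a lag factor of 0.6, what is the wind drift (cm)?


drift = v_wind * lag * t = 12 * 0.6 * 2.428 = 17.4816 m ≈ 1748 cm

1748 cm


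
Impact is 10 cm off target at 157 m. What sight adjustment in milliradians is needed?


1 mrad subtends 1 cm per 10 m of range, so adj = error_cm / (dist_m / 10) = 10 / (157/10) = 0.6369 mrad

0.6369 mrad


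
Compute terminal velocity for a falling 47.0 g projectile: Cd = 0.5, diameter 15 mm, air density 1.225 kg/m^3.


A = pi*(d/2)^2 = pi*(15/2000)^2 = 1.76715e-04 m^2
vt = sqrt(2mg/(Cd*rho*A)) = sqrt(2*0.047*9.81/(0.5 * 1.225 * 1.76715e-04)) = 92.3 m/s

92.3 m/s


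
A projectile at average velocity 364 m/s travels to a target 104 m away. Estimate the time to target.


t = d/v = 104/364 = 0.2857 s

0.2857 s


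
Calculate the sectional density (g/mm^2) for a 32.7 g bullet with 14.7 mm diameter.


SD = m/d^2 = 32.7/14.7^2 = 0.1513 g/mm^2

0.1513 g/mm^2


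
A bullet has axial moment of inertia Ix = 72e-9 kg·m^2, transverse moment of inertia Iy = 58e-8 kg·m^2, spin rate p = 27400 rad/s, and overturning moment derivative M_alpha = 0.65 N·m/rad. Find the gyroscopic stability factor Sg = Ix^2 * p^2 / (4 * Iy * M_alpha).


Sg = Ix^2 * p^2 / (4 * Iy * M_alpha) = (72e-9)^2 * 27400^2 / (4 * 58e-8 * 0.65) = 2.581

2.581


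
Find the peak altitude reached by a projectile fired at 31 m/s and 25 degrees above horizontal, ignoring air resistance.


H = (v0*sin(theta))^2 / (2g) = (31*sin(25°))^2 / (2*9.81) = 8.748 m

8.748 m


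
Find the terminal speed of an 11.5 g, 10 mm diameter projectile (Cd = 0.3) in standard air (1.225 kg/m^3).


A = pi*(d/2)^2 = pi*(10/2000)^2 = 7.85398e-05 m^2
vt = sqrt(2mg/(Cd*rho*A)) = sqrt(2*0.0115*9.81/(0.3 * 1.225 * 7.85398e-05)) = 88.41 m/s

88.41 m/s


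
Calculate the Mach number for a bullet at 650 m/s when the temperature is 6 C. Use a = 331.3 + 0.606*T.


a = 331.3 + 0.606*(6) = 334.936 m/s
M = v/a = 650/334.936 = 1.941

1.941


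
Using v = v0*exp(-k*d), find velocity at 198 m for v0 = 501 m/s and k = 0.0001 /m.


v = v0*exp(-k*d) = 501*exp(-0.0001*198) = 491.2 m/s

491.2 m/s


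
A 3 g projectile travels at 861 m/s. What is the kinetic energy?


E = 0.5*m*v^2 = 0.5*0.003*861^2 = 1112 J

1112 J


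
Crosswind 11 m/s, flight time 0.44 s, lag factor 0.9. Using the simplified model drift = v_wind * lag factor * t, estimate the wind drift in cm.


drift = v_wind * lag * t = 11 * 0.9 * 0.44 = 4.356 m ≈ 435.6 cm

435.6 cm


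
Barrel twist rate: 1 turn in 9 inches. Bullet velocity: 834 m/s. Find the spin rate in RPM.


twist_m = 9*0.0254 = 0.2286 m
spin = v/twist = 834/0.2286 = 3648.294 rev/s
RPM = spin*60 = 3648.294*60 ≈ 218898 RPM

218898 RPM


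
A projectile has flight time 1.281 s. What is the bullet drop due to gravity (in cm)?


drop = 0.5*g*t^2 = 0.5*9.81*1.281^2 = 8.04891 m ≈ 804.9 cm

804.9 cm


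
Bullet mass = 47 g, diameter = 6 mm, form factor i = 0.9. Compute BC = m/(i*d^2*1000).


BC = m/(i*d^2*1000) = 47/(0.9 * 6^2 * 1000) = 0.001451

0.001451


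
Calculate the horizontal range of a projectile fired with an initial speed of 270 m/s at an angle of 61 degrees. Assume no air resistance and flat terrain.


R = v0^2 * sin(2*theta) / g = 270^2 * sin(2*61°) / 9.81 = 6302 m

6302 m


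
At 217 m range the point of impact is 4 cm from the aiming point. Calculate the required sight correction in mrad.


1 mrad subtends 1 cm per 10 m of range, so adj = error_cm / (dist_m / 10) = 4 / (217/10) = 0.1843 mrad

0.1843 mrad


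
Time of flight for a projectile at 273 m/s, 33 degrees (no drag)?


T = 2*v0*sin(theta)/g = 2*273*sin(33°)/9.81 = 30.31 s

30.31 s


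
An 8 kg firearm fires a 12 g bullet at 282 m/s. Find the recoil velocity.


v_recoil = m_p * v_p / m_gun = 0.012 * 282 / 8 = 0.423 m/s

0.423 m/s


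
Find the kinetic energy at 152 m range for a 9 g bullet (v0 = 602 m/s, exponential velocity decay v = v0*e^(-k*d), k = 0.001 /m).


v = v0*exp(-k*d) = 602*exp(-0.001*152) = 517.111 m/s
E = 0.5*m*v^2 = 0.5*0.009*517.111^2 = 1203 J

1203 J


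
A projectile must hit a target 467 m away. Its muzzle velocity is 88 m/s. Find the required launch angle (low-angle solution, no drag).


sin(2*theta) = R*g/v0^2 = 467*9.81/88^2 = 0.59159, theta = arcsin(0.59159)/2 = 18.13°

18.13 degrees


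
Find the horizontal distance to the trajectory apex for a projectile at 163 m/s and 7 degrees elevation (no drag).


R = v0^2*sin(2*theta)/g = 163^2*sin(2*7°)/9.81 = 655.211 m
apex_dist = R/2 = 655.211/2 = 327.6 m

327.6 m


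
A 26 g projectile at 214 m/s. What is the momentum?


p = m*v = 0.026*214 = 5.564 kg·m/s

5.564 kg·m/s


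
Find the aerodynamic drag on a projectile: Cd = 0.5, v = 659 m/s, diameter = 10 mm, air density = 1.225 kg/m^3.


A = pi*(d/2)^2 = pi*(10/2000)^2 = 7.85398e-05 m^2
Fd = 0.5*Cd*rho*A*v^2 = 0.5*0.5*1.225*7.85398e-05*659^2 = 10.45 N

10.45 N


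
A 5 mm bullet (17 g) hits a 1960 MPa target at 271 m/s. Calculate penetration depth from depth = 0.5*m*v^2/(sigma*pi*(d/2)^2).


A = pi*(d/2)^2 = pi*(5/2)^2 = 19.635 mm^2
E = 0.5*m*v^2 = 0.5*0.017*271^2 = 624.249 J
depth = E/(sigma*A) = 624.249 J / (1960 MPa * 19.635 mm^2) = 624.249/(1960 * 19.635) m = 0.0162208 m ≈ 16.22 mm

16.22 mm


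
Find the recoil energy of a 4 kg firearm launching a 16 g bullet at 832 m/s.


v_r = m_p*v_p/m_gun = 0.016*832/4 = 3.328 m/s, E_r = 0.5*m_gun*v_r^2 = 0.5*4*3.328^2 = 22.15 J

22.15 J


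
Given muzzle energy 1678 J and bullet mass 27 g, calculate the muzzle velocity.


v = sqrt(2*E/m) = sqrt(2*1678/0.027) = 352.6 m/s

352.6 m/s


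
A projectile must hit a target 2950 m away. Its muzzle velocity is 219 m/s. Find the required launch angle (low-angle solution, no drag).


sin(2*theta) = R*g/v0^2 = 2950*9.81/219^2 = 0.603397, theta = arcsin(0.603397)/2 = 18.56°

18.56 degrees


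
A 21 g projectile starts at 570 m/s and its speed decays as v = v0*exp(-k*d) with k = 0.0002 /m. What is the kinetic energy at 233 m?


v = v0*exp(-k*d) = 570*exp(-0.0002*233) = 544.047 m/s
E = 0.5*m*v^2 = 0.5*0.021*544.047^2 = 3108 J

3108 J


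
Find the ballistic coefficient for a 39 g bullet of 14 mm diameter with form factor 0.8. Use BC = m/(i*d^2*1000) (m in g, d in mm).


BC = m/(i*d^2*1000) = 39/(0.8 * 14^2 * 1000) = 0.0002487

0.0002487


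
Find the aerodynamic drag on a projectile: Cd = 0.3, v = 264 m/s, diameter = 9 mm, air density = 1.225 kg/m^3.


A = pi*(d/2)^2 = pi*(9/2000)^2 = 6.36173e-05 m^2
Fd = 0.5*Cd*rho*A*v^2 = 0.5*0.3*1.225*6.36173e-05*264^2 = 0.8147 N

0.8147 N


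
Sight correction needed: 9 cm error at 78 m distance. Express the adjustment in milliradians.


1 mrad subtends 1 cm per 10 m of range, so adj = error_cm / (dist_m / 10) = 9 / (78/10) = 1.154 mrad

1.154 mrad


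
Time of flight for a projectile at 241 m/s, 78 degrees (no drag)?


T = 2*v0*sin(theta)/g = 2*241*sin(78°)/9.81 = 48.06 s

48.06 s


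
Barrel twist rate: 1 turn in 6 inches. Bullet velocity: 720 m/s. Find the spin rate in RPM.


twist_m = 6*0.0254 = 0.1524 m
spin = v/twist = 720/0.1524 = 4724.409 rev/s
RPM = spin*60 = 4724.409*60 ≈ 283465 RPM

283465 RPM


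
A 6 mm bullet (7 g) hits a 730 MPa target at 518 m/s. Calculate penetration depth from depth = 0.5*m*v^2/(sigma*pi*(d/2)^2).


A = pi*(d/2)^2 = pi*(6/2)^2 = 28.2743 mm^2
E = 0.5*m*v^2 = 0.5*0.007*518^2 = 939.134 J
depth = E/(sigma*A) = 939.134 J / (730 MPa * 28.2743 mm^2) = 939.134/(730 * 28.2743) m = 0.0455001 m ≈ 45.5 mm

45.5 mm


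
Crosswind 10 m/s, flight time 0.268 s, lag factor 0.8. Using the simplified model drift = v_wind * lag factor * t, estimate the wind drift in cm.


drift = v_wind * lag * t = 10 * 0.8 * 0.268 = 2.144 m ≈ 214.4 cm

214.4 cm


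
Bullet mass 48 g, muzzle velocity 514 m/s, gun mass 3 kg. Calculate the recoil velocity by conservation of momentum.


v_recoil = m_p * v_p / m_gun = 0.048 * 514 / 3 = 8.224 m/s

8.224 m/s


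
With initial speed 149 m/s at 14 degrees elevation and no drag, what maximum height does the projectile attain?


H = (v0*sin(theta))^2 / (2g) = (149*sin(14°))^2 / (2*9.81) = 66.23 m

66.23 m


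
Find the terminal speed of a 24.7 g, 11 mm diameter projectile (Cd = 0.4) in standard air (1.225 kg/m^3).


A = pi*(d/2)^2 = pi*(11/2000)^2 = 9.50332e-05 m^2
vt = sqrt(2mg/(Cd*rho*A)) = sqrt(2*0.0247*9.81/(0.4 * 1.225 * 9.50332e-05)) = 102 m/s

102 m/s


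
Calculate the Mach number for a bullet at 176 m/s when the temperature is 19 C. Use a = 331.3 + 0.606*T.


a = 331.3 + 0.606*(19) = 342.814 m/s
M = v/a = 176/342.814 = 0.5134

0.5134


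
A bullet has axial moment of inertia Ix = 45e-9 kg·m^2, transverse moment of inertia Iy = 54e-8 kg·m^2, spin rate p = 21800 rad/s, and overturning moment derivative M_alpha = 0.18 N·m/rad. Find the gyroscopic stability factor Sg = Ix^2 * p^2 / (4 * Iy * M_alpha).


Sg = Ix^2 * p^2 / (4 * Iy * M_alpha) = (45e-9)^2 * 21800^2 / (4 * 54e-8 * 0.18) = 2.475

2.475


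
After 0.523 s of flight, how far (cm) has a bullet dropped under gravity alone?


drop = 0.5*g*t^2 = 0.5*9.81*0.523^2 = 1.34166 m ≈ 134.2 cm

134.2 cm


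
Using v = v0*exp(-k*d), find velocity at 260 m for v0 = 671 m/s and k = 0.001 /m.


v = v0*exp(-k*d) = 671*exp(-0.001*260) = 517.4 m/s

517.4 m/s


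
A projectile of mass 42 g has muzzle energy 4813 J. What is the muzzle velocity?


v = sqrt(2*E/m) = sqrt(2*4813/0.042) = 478.7 m/s

478.7 m/s


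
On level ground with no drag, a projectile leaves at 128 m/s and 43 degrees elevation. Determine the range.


R = v0^2 * sin(2*theta) / g = 128^2 * sin(2*43°) / 9.81 = 1666 m

1666 m


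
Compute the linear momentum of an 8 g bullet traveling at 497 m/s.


p = m*v = 0.008*497 = 3.976 kg·m/s

3.976 kg·m/s


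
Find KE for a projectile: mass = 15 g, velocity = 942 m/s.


E = 0.5*m*v^2 = 0.5*0.015*942^2 = 6655 J

6655 J


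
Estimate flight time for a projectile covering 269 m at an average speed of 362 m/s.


t = d/v = 269/362 = 0.7431 s

0.7431 s


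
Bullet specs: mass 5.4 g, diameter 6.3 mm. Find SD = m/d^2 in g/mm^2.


SD = m/d^2 = 5.4/6.3^2 = 0.1361 g/mm^2

0.1361 g/mm^2


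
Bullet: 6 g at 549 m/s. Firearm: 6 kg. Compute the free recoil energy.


v_r = m_p*v_p/m_gun = 0.006*549/6 = 0.549 m/s, E_r = 0.5*m_gun*v_r^2 = 0.5*6*0.549^2 = 0.9042 J

0.9042 J


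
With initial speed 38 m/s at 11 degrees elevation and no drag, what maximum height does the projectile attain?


H = (v0*sin(theta))^2 / (2g) = (38*sin(11°))^2 / (2*9.81) = 2.68 m

2.68 m


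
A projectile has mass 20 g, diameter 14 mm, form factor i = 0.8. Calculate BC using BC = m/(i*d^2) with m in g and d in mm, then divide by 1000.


BC = m/(i*d^2*1000) = 20/(0.8 * 14^2 * 1000) = 0.0001276

0.0001276


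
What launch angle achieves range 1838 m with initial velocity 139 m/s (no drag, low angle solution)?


sin(2*theta) = R*g/v0^2 = 1838*9.81/139^2 = 0.933222, theta = arcsin(0.933222)/2 = 34.47°

34.47 degrees


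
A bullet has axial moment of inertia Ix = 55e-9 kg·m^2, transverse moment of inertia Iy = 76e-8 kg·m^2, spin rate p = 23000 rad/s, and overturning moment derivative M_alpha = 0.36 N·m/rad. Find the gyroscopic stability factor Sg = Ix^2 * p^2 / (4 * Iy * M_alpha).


Sg = Ix^2 * p^2 / (4 * Iy * M_alpha) = (55e-9)^2 * 23000^2 / (4 * 76e-8 * 0.36) = 1.462

1.462


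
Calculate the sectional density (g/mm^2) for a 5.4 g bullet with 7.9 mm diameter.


SD = m/d^2 = 5.4/7.9^2 = 0.08652 g/mm^2

0.08652 g/mm^2


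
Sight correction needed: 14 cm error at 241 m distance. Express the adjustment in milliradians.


1 mrad subtends 1 cm per 10 m of range, so adj = error_cm / (dist_m / 10) = 14 / (241/10) = 0.5809 mrad

0.5809 mrad


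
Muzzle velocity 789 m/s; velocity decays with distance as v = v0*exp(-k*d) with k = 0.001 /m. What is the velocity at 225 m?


v = v0*exp(-k*d) = 789*exp(-0.001*225) = 630 m/s

630 m/s


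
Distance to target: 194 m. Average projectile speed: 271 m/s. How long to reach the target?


t = d/v = 194/271 = 0.7159 s

0.7159 s


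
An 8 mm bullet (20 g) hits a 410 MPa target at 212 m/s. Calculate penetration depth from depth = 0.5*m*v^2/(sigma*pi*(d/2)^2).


A = pi*(d/2)^2 = pi*(8/2)^2 = 50.2655 mm^2
E = 0.5*m*v^2 = 0.5*0.02*212^2 = 449.44 J
depth = E/(sigma*A) = 449.44 J / (410 MPa * 50.2655 mm^2) = 449.44/(410 * 50.2655) m = 0.0218081 m ≈ 21.81 mm

21.81 mm


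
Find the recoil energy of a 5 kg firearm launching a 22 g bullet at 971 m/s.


v_r = m_p*v_p/m_gun = 0.022*971/5 = 4.2724 m/s, E_r = 0.5*m_gun*v_r^2 = 0.5*5*4.2724^2 = 45.63 J

45.63 J


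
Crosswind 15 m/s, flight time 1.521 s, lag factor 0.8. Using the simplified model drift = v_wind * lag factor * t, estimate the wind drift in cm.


drift = v_wind * lag * t = 15 * 0.8 * 1.521 = 18.252 m ≈ 1825 cm

1825 cm


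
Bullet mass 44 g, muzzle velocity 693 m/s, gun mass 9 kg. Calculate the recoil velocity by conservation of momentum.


v_recoil = m_p * v_p / m_gun = 0.044 * 693 / 9 = 3.388 m/s

3.388 m/s


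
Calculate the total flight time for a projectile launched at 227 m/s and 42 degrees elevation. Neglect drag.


T = 2*v0*sin(theta)/g = 2*227*sin(42°)/9.81 = 30.97 s

30.97 s


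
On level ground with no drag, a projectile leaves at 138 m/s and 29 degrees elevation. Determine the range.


R = v0^2 * sin(2*theta) / g = 138^2 * sin(2*29°) / 9.81 = 1646 m

1646 m


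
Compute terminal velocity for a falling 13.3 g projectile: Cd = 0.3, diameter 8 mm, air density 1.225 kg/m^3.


A = pi*(d/2)^2 = pi*(8/2000)^2 = 5.02655e-05 m^2
vt = sqrt(2mg/(Cd*rho*A)) = sqrt(2*0.0133*9.81/(0.3 * 1.225 * 5.02655e-05)) = 118.9 m/s

118.9 m/s


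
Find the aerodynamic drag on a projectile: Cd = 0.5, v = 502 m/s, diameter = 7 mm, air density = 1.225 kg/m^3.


A = pi*(d/2)^2 = pi*(7/2000)^2 = 3.84845e-05 m^2
Fd = 0.5*Cd*rho*A*v^2 = 0.5*0.5*1.225*3.84845e-05*502^2 = 2.97 N

2.97 N


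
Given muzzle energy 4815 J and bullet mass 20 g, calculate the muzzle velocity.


v = sqrt(2*E/m) = sqrt(2*4815/0.02) = 693.9 m/s

693.9 m/s


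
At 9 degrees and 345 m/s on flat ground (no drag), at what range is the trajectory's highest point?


R = v0^2*sin(2*theta)/g = 345^2*sin(2*9°)/9.81 = 3749.31 m
apex_dist = R/2 = 3749.31/2 = 1875 m

1875 m
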